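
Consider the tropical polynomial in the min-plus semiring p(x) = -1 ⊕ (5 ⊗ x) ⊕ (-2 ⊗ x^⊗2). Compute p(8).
p(8) = -1

A tropical monomial a ⊗ x^⊗i evaluates to a + i · x. Evaluating each term at x = 8:
  Term 0 contributes -1 + 0 · 8 = -1
  Term 1 contributes 5 + 1 · 8 = 13
  Term 2 contributes -2 + 2 · 8 = 14
p(8) = ⊕ of these = min[-1, 13, 14] = -1.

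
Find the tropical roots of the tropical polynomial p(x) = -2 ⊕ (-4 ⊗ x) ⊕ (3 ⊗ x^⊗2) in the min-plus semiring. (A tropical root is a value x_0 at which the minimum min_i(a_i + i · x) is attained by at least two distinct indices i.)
Roots: {-7, 2}

Each tropical root is a break point of the lower envelope of the lines y = a_i + i · x (there are 3 lines, with slopes 0, 1, ..., 2). Only the lines that attain the minimum somewhere contribute to roots; other lines are dominated. Here the surviving (envelope) indices are i = 2, i = 1, i = 0.
Intersections between consecutive envelope lines give the roots: for adjacent envelope indices i < j the intersection is x = (a_i − a_j) / (j − i). Reading off the sorted break points: {-7, 2}.
Verification: at each break x_0, at least two indices attain the minimum of min_i(a_i + i · x_0).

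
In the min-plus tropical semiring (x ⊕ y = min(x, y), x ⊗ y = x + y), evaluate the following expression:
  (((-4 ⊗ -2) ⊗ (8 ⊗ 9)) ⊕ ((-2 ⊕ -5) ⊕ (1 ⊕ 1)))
(((-4 ⊗ -2) ⊗ (8 ⊗ 9)) ⊕ ((-2 ⊕ -5) ⊕ (1 ⊕ 1))) = -5

Expand innermost to outermost. Recall ⊕ takes the minimum of its arguments and ⊗ takes their sum. Working out the expression (((-4 ⊗ -2) ⊗ (8 ⊗ 9)) ⊕ ((-2 ⊕ -5) ⊕ (1 ⊕ 1))) gives -5.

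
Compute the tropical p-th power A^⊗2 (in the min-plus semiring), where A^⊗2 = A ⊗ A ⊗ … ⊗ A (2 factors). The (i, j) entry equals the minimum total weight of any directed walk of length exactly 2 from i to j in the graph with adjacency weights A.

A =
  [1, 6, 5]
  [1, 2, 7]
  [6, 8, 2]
A^⊗2 =
  [2, 7, 6]
  [2, 4, 6]
  [7, 10, 4]

Each entry (A^⊗2)_ij equals the minimum over all length-2 walks i = v_0 → v_1 → … → v_2 = j of Σ_t A[v_t][v_{t+1}]. For example, for (i, j) = (0, 2) we minimise over 3 possible intermediate vertex sequences; the minimum is 6, attained along the walk 0 → 0 → 2.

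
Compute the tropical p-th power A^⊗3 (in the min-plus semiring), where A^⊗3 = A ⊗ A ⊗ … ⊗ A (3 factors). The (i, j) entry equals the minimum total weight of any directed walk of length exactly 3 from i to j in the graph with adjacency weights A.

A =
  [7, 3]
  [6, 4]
A^⊗3 =
  [13, 11]
  [14, 12]

Each entry (A^⊗3)_ij equals the minimum over all length-3 walks i = v_0 → v_1 → … → v_3 = j of Σ_t A[v_t][v_{t+1}]. For example, for (i, j) = (0, 1) we minimise over 4 possible intermediate vertex sequences; the minimum is 11, attained along the walk 0 → 1 → 1 → 1.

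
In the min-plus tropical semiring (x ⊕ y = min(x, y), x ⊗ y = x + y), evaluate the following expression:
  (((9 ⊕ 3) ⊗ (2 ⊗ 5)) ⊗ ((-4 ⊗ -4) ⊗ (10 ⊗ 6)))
(((9 ⊕ 3) ⊗ (2 ⊗ 5)) ⊗ ((-4 ⊗ -4) ⊗ (10 ⊗ 6))) = 18

Expand innermost to outermost. Recall ⊕ takes the minimum of its arguments and ⊗ takes their sum. Working out the expression (((9 ⊕ 3) ⊗ (2 ⊗ 5)) ⊗ ((-4 ⊗ -4) ⊗ (10 ⊗ 6))) gives 18.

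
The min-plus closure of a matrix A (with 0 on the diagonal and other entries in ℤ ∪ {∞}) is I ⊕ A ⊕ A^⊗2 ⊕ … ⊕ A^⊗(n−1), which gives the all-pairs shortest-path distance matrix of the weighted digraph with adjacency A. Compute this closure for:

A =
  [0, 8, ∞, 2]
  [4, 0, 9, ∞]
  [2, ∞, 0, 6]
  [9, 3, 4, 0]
Closure =
  [0, 5, 6, 2]
  [4, 0, 9, 6]
  [2, 7, 0, 4]
  [6, 3, 4, 0]

This is the Floyd-Warshall all-pairs shortest-path computation. For each intermediate vertex k = 0, 1, …, 3, update dist[i][j] ← min(dist[i][j], dist[i][k] + dist[k][j]). The final matrix gives, for each (i, j), the minimum total weight of any directed path from i to j (possibly empty when i = j).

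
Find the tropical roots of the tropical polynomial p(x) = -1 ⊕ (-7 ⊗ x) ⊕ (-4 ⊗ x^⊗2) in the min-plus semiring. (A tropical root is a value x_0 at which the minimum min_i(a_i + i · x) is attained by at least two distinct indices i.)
Roots: {-3, 6}

Each tropical root is a break point of the lower envelope of the lines y = a_i + i · x (there are 3 lines, with slopes 0, 1, ..., 2). Only the lines that attain the minimum somewhere contribute to roots; other lines are dominated. Here the surviving (envelope) indices are i = 2, i = 1, i = 0.
Intersections between consecutive envelope lines give the roots: for adjacent envelope indices i < j the intersection is x = (a_i − a_j) / (j − i). Reading off the sorted break points: {-3, 6}.
Verification: at each break x_0, at least two indices attain the minimum of min_i(a_i + i · x_0).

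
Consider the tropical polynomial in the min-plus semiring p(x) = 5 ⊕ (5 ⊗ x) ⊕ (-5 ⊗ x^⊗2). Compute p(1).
p(1) = -3

A tropical monomial a ⊗ x^⊗i evaluates to a + i · x. Evaluating each term at x = 1:
  Term 0 contributes 5 + 0 · 1 = 5
  Term 1 contributes 5 + 1 · 1 = 6
  Term 2 contributes -5 + 2 · 1 = -3
p(1) = ⊕ of these = min[5, 6, -3] = -3.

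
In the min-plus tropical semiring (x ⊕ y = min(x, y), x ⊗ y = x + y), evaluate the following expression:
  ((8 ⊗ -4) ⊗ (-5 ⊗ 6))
((8 ⊗ -4) ⊗ (-5 ⊗ 6)) = 5

Expand innermost to outermost. Recall ⊕ takes the minimum of its arguments and ⊗ takes their sum. Working out the expression ((8 ⊗ -4) ⊗ (-5 ⊗ 6)) gives 5.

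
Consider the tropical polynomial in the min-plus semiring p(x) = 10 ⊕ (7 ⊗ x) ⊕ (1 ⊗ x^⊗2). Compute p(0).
p(0) = 1

A tropical monomial a ⊗ x^⊗i evaluates to a + i · x. Evaluating each term at x = 0:
  Term 0 contributes 10 + 0 · 0 = 10
  Term 1 contributes 7 + 1 · 0 = 7
  Term 2 contributes 1 + 2 · 0 = 1
p(0) = ⊕ of these = min[10, 7, 1] = 1.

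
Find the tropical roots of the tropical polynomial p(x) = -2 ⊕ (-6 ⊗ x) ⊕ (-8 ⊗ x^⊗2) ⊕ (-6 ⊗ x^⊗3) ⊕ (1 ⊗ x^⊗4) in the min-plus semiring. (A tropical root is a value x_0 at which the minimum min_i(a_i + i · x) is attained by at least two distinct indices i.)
Roots: {-7, -2, 2, 4}

Each tropical root is a break point of the lower envelope of the lines y = a_i + i · x (there are 5 lines, with slopes 0, 1, ..., 4). Only the lines that attain the minimum somewhere contribute to roots; other lines are dominated. Here the surviving (envelope) indices are i = 4, i = 3, i = 2, i = 1, i = 0.
Intersections between consecutive envelope lines give the roots: for adjacent envelope indices i < j the intersection is x = (a_i − a_j) / (j − i). Reading off the sorted break points: {-7, -2, 2, 4}.
Verification: at each break x_0, at least two indices attain the minimum of min_i(a_i + i · x_0).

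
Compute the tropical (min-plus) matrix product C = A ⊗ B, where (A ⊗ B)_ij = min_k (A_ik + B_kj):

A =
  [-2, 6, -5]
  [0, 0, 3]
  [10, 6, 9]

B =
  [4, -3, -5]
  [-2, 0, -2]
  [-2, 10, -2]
A ⊗ B =
  [-7, -5, -7]
  [-2, -3, -5]
  [4, 6, 4]

Apply the min-plus product entry-by-entry:
  C[0][0] = min over k of (A[0][0] + B[0][0] = -2 + 4 = 2, A[0][1] + B[1][0] = 6 + -2 = 4, A[0][2] + B[2][0] = -5 + -2 = -7) = -7 (attained at k = 2)
  C[0][1] = min over k of (A[0][0] + B[0][1] = -2 + -3 = -5, A[0][1] + B[1][1] = 6 + 0 = 6, A[0][2] + B[2][1] = -5 + 10 = 5) = -5 (attained at k = 0)
  C[0][2] = min over k of (A[0][0] + B[0][2] = -2 + -5 = -7, A[0][1] + B[1][2] = 6 + -2 = 4, A[0][2] + B[2][2] = -5 + -2 = -7) = -7 (attained at k = 0)
  C[1][0] = min over k of (A[1][0] + B[0][0] = 0 + 4 = 4, A[1][1] + B[1][0] = 0 + -2 = -2, A[1][2] + B[2][0] = 3 + -2 = 1) = -2 (attained at k = 1)
  C[1][1] = min over k of (A[1][0] + B[0][1] = 0 + -3 = -3, A[1][1] + B[1][1] = 0 + 0 = 0, A[1][2] + B[2][1] = 3 + 10 = 13) = -3 (attained at k = 0)
  C[1][2] = min over k of (A[1][0] + B[0][2] = 0 + -5 = -5, A[1][1] + B[1][2] = 0 + -2 = -2, A[1][2] + B[2][2] = 3 + -2 = 1) = -5 (attained at k = 0)
  C[2][0] = min over k of (A[2][0] + B[0][0] = 10 + 4 = 14, A[2][1] + B[1][0] = 6 + -2 = 4, A[2][2] + B[2][0] = 9 + -2 = 7) = 4 (attained at k = 1)
  C[2][1] = min over k of (A[2][0] + B[0][1] = 10 + -3 = 7, A[2][1] + B[1][1] = 6 + 0 = 6, A[2][2] + B[2][1] = 9 + 10 = 19) = 6 (attained at k = 1)
  C[2][2] = min over k of (A[2][0] + B[0][2] = 10 + -5 = 5, A[2][1] + B[1][2] = 6 + -2 = 4, A[2][2] + B[2][2] = 9 + -2 = 7) = 4 (attained at k = 1)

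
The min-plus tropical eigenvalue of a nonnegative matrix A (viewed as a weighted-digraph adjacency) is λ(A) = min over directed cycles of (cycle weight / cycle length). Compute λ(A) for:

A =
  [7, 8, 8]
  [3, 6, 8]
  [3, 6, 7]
λ(A) = 11/2

Enumerate directed cycles and compute their means (weight / length). Sample:
  cycle 0 → 0: weight = 7, length = 1, mean = 7/1 ≈ 7.000
  cycle 1 → 1: weight = 6, length = 1, mean = 6/1 ≈ 6.000
  cycle 2 → 2: weight = 7, length = 1, mean = 7/1 ≈ 7.000
  cycle 0 → 1 → 0: weight = 11, length = 2, mean = 11/2 ≈ 5.500
  cycle 0 → 2 → 0: weight = 11, length = 2, mean = 11/2 ≈ 5.500
  cycle 1 → 0 → 1: weight = 11, length = 2, mean = 11/2 ≈ 5.500
Minimum mean = 5.500, attained e.g. along the cycle 0 → 1 → 0 with weight 11 and length 2. So λ(A) = 11/2 = 11/2.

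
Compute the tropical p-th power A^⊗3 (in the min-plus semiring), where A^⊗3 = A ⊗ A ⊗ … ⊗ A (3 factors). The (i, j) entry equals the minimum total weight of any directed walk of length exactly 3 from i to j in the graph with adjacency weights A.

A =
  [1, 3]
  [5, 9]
A^⊗3 =
  [3, 5]
  [7, 9]

Each entry (A^⊗3)_ij equals the minimum over all length-3 walks i = v_0 → v_1 → … → v_3 = j of Σ_t A[v_t][v_{t+1}]. For example, for (i, j) = (0, 1) we minimise over 4 possible intermediate vertex sequences; the minimum is 5, attained along the walk 0 → 0 → 0 → 1.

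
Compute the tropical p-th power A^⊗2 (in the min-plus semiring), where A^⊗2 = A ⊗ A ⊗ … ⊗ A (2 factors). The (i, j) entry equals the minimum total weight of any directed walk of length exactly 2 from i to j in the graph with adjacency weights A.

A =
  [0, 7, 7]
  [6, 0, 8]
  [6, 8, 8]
A^⊗2 =
  [0, 7, 7]
  [6, 0, 8]
  [6, 8, 13]

Each entry (A^⊗2)_ij equals the minimum over all length-2 walks i = v_0 → v_1 → … → v_2 = j of Σ_t A[v_t][v_{t+1}]. For example, for (i, j) = (0, 2) we minimise over 3 possible intermediate vertex sequences; the minimum is 7, attained along the walk 0 → 0 → 2.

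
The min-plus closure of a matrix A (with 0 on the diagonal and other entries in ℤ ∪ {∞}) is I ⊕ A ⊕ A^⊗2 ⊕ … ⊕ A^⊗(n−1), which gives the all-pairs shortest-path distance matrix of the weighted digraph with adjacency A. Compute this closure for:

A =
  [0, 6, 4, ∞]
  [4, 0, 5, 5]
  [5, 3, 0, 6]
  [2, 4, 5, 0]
Closure =
  [0, 6, 4, 10]
  [4, 0, 5, 5]
  [5, 3, 0, 6]
  [2, 4, 5, 0]

This is the Floyd-Warshall all-pairs shortest-path computation. For each intermediate vertex k = 0, 1, …, 3, update dist[i][j] ← min(dist[i][j], dist[i][k] + dist[k][j]). The final matrix gives, for each (i, j), the minimum total weight of any directed path from i to j (possibly empty when i = j).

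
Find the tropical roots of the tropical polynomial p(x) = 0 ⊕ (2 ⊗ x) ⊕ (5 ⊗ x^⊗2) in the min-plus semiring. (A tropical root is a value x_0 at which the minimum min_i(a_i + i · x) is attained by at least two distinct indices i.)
Roots: {-3, -2}

Each tropical root is a break point of the lower envelope of the lines y = a_i + i · x (there are 3 lines, with slopes 0, 1, ..., 2). Only the lines that attain the minimum somewhere contribute to roots; other lines are dominated. Here the surviving (envelope) indices are i = 2, i = 1, i = 0.
Intersections between consecutive envelope lines give the roots: for adjacent envelope indices i < j the intersection is x = (a_i − a_j) / (j − i). Reading off the sorted break points: {-3, -2}.
Verification: at each break x_0, at least two indices attain the minimum of min_i(a_i + i · x_0).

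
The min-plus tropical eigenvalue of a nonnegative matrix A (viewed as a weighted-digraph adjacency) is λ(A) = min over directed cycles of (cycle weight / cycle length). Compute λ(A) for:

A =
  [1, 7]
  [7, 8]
λ(A) = 1

Enumerate directed cycles and compute their means (weight / length). Sample:
  cycle 0 → 0: weight = 1, length = 1, mean = 1/1 ≈ 1.000
  cycle 1 → 1: weight = 8, length = 1, mean = 8/1 ≈ 8.000
  cycle 0 → 1 → 0: weight = 14, length = 2, mean = 14/2 ≈ 7.000
  cycle 1 → 0 → 1: weight = 14, length = 2, mean = 14/2 ≈ 7.000
Minimum mean = 1.000, attained e.g. along the cycle 0 → 0 with weight 1 and length 1. So λ(A) = 1/1 = 1.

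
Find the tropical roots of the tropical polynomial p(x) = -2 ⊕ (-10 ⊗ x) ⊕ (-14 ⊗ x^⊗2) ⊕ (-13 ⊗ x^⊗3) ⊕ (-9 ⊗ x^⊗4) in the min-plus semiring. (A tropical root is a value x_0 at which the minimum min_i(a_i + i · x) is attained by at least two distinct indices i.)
Roots: {-4, -1, 4, 8}

Each tropical root is a break point of the lower envelope of the lines y = a_i + i · x (there are 5 lines, with slopes 0, 1, ..., 4). Only the lines that attain the minimum somewhere contribute to roots; other lines are dominated. Here the surviving (envelope) indices are i = 4, i = 3, i = 2, i = 1, i = 0.
Intersections between consecutive envelope lines give the roots: for adjacent envelope indices i < j the intersection is x = (a_i − a_j) / (j − i). Reading off the sorted break points: {-4, -1, 4, 8}.
Verification: at each break x_0, at least two indices attain the minimum of min_i(a_i + i · x_0).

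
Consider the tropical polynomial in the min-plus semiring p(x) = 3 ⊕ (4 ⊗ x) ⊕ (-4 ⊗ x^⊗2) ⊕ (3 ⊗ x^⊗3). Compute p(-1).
p(-1) = -6

A tropical monomial a ⊗ x^⊗i evaluates to a + i · x. Evaluating each term at x = -1:
  Term 0 contributes 3 + 0 · -1 = 3
  Term 1 contributes 4 + 1 · -1 = 3
  Term 2 contributes -4 + 2 · -1 = -6
  Term 3 contributes 3 + 3 · -1 = 0
p(-1) = ⊕ of these = min[3, 3, -6, 0] = -6.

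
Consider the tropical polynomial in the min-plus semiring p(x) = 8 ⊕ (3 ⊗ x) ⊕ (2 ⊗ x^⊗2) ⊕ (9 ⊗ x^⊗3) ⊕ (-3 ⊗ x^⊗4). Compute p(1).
p(1) = 1

A tropical monomial a ⊗ x^⊗i evaluates to a + i · x. Evaluating each term at x = 1:
  Term 0 contributes 8 + 0 · 1 = 8
  Term 1 contributes 3 + 1 · 1 = 4
  Term 2 contributes 2 + 2 · 1 = 4
  Term 3 contributes 9 + 3 · 1 = 12
  Term 4 contributes -3 + 4 · 1 = 1
p(1) = ⊕ of these = min[8, 4, 4, 12, 1] = 1.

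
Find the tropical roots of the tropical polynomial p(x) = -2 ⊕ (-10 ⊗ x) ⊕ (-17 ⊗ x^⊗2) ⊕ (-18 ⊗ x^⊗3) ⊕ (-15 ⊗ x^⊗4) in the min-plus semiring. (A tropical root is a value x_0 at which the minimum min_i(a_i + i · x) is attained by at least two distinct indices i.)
Roots: {-3, 1, 7, 8}

Each tropical root is a break point of the lower envelope of the lines y = a_i + i · x (there are 5 lines, with slopes 0, 1, ..., 4). Only the lines that attain the minimum somewhere contribute to roots; other lines are dominated. Here the surviving (envelope) indices are i = 4, i = 3, i = 2, i = 1, i = 0.
Intersections between consecutive envelope lines give the roots: for adjacent envelope indices i < j the intersection is x = (a_i − a_j) / (j − i). Reading off the sorted break points: {-3, 1, 7, 8}.
Verification: at each break x_0, at least two indices attain the minimum of min_i(a_i + i · x_0).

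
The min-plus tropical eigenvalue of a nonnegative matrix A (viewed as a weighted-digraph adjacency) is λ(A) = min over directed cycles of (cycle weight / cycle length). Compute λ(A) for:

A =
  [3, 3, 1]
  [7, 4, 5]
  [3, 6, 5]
λ(A) = 2

Enumerate directed cycles and compute their means (weight / length). Sample:
  cycle 0 → 0: weight = 3, length = 1, mean = 3/1 ≈ 3.000
  cycle 1 → 1: weight = 4, length = 1, mean = 4/1 ≈ 4.000
  cycle 2 → 2: weight = 5, length = 1, mean = 5/1 ≈ 5.000
  cycle 0 → 1 → 0: weight = 10, length = 2, mean = 10/2 ≈ 5.000
  cycle 0 → 2 → 0: weight = 4, length = 2, mean = 4/2 ≈ 2.000
  cycle 1 → 0 → 1: weight = 10, length = 2, mean = 10/2 ≈ 5.000
Minimum mean = 2.000, attained e.g. along the cycle 0 → 2 → 0 with weight 4 and length 2. So λ(A) = 4/2 = 2.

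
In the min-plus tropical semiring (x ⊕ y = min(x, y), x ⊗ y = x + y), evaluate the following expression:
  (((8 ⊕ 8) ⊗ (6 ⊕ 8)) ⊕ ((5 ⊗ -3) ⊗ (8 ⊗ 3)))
(((8 ⊕ 8) ⊗ (6 ⊕ 8)) ⊕ ((5 ⊗ -3) ⊗ (8 ⊗ 3))) = 13

Expand innermost to outermost. Recall ⊕ takes the minimum of its arguments and ⊗ takes their sum. Working out the expression (((8 ⊕ 8) ⊗ (6 ⊕ 8)) ⊕ ((5 ⊗ -3) ⊗ (8 ⊗ 3))) gives 13.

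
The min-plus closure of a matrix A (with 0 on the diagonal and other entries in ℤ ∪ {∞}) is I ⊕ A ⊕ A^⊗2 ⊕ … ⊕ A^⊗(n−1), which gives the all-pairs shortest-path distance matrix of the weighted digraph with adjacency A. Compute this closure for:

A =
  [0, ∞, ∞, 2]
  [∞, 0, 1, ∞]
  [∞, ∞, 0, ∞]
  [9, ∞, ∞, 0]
Closure =
  [0, ∞, ∞, 2]
  [∞, 0, 1, ∞]
  [∞, ∞, 0, ∞]
  [9, ∞, ∞, 0]

This is the Floyd-Warshall all-pairs shortest-path computation. For each intermediate vertex k = 0, 1, …, 3, update dist[i][j] ← min(dist[i][j], dist[i][k] + dist[k][j]). The final matrix gives, for each (i, j), the minimum total weight of any directed path from i to j (possibly empty when i = j).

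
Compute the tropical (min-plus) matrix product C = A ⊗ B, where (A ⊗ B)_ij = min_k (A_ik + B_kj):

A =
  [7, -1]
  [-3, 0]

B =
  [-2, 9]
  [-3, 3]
A ⊗ B =
  [-4, 2]
  [-5, 3]

Apply the min-plus product entry-by-entry:
  C[0][0] = min over k of (A[0][0] + B[0][0] = 7 + -2 = 5, A[0][1] + B[1][0] = -1 + -3 = -4) = -4 (attained at k = 1)
  C[0][1] = min over k of (A[0][0] + B[0][1] = 7 + 9 = 16, A[0][1] + B[1][1] = -1 + 3 = 2) = 2 (attained at k = 1)
  C[1][0] = min over k of (A[1][0] + B[0][0] = -3 + -2 = -5, A[1][1] + B[1][0] = 0 + -3 = -3) = -5 (attained at k = 0)
  C[1][1] = min over k of (A[1][0] + B[0][1] = -3 + 9 = 6, A[1][1] + B[1][1] = 0 + 3 = 3) = 3 (attained at k = 1)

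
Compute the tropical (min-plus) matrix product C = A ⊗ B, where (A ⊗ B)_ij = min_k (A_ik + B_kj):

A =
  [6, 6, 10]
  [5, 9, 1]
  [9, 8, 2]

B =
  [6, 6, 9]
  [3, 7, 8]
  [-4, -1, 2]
A ⊗ B =
  [6, 9, 12]
  [-3, 0, 3]
  [-2, 1, 4]

Apply the min-plus product entry-by-entry:
  C[0][0] = min over k of (A[0][0] + B[0][0] = 6 + 6 = 12, A[0][1] + B[1][0] = 6 + 3 = 9, A[0][2] + B[2][0] = 10 + -4 = 6) = 6 (attained at k = 2)
  C[0][1] = min over k of (A[0][0] + B[0][1] = 6 + 6 = 12, A[0][1] + B[1][1] = 6 + 7 = 13, A[0][2] + B[2][1] = 10 + -1 = 9) = 9 (attained at k = 2)
  C[0][2] = min over k of (A[0][0] + B[0][2] = 6 + 9 = 15, A[0][1] + B[1][2] = 6 + 8 = 14, A[0][2] + B[2][2] = 10 + 2 = 12) = 12 (attained at k = 2)
  C[1][0] = min over k of (A[1][0] + B[0][0] = 5 + 6 = 11, A[1][1] + B[1][0] = 9 + 3 = 12, A[1][2] + B[2][0] = 1 + -4 = -3) = -3 (attained at k = 2)
  C[1][1] = min over k of (A[1][0] + B[0][1] = 5 + 6 = 11, A[1][1] + B[1][1] = 9 + 7 = 16, A[1][2] + B[2][1] = 1 + -1 = 0) = 0 (attained at k = 2)
  C[1][2] = min over k of (A[1][0] + B[0][2] = 5 + 9 = 14, A[1][1] + B[1][2] = 9 + 8 = 17, A[1][2] + B[2][2] = 1 + 2 = 3) = 3 (attained at k = 2)
  C[2][0] = min over k of (A[2][0] + B[0][0] = 9 + 6 = 15, A[2][1] + B[1][0] = 8 + 3 = 11, A[2][2] + B[2][0] = 2 + -4 = -2) = -2 (attained at k = 2)
  C[2][1] = min over k of (A[2][0] + B[0][1] = 9 + 6 = 15, A[2][1] + B[1][1] = 8 + 7 = 15, A[2][2] + B[2][1] = 2 + -1 = 1) = 1 (attained at k = 2)
  C[2][2] = min over k of (A[2][0] + B[0][2] = 9 + 9 = 18, A[2][1] + B[1][2] = 8 + 8 = 16, A[2][2] + B[2][2] = 2 + 2 = 4) = 4 (attained at k = 2)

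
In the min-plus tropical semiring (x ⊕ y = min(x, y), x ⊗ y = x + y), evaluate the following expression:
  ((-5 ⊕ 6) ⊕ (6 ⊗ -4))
((-5 ⊕ 6) ⊕ (6 ⊗ -4)) = -5

Expand innermost to outermost. Recall ⊕ takes the minimum of its arguments and ⊗ takes their sum. Working out the expression ((-5 ⊕ 6) ⊕ (6 ⊗ -4)) gives -5.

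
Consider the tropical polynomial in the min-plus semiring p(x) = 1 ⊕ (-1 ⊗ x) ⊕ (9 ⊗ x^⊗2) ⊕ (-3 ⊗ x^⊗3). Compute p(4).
p(4) = 1

A tropical monomial a ⊗ x^⊗i evaluates to a + i · x. Evaluating each term at x = 4:
  Term 0 contributes 1 + 0 · 4 = 1
  Term 1 contributes -1 + 1 · 4 = 3
  Term 2 contributes 9 + 2 · 4 = 17
  Term 3 contributes -3 + 3 · 4 = 9
p(4) = ⊕ of these = min[1, 3, 17, 9] = 1.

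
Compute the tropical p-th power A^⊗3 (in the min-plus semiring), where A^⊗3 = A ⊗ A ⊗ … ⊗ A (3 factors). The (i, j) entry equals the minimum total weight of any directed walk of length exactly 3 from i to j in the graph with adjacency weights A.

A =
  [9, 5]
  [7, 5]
A^⊗3 =
  [17, 15]
  [17, 15]

Each entry (A^⊗3)_ij equals the minimum over all length-3 walks i = v_0 → v_1 → … → v_3 = j of Σ_t A[v_t][v_{t+1}]. For example, for (i, j) = (0, 1) we minimise over 4 possible intermediate vertex sequences; the minimum is 15, attained along the walk 0 → 1 → 1 → 1.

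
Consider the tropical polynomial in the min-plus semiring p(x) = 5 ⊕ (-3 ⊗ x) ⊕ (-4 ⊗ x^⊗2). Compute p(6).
p(6) = 3

A tropical monomial a ⊗ x^⊗i evaluates to a + i · x. Evaluating each term at x = 6:
  Term 0 contributes 5 + 0 · 6 = 5
  Term 1 contributes -3 + 1 · 6 = 3
  Term 2 contributes -4 + 2 · 6 = 8
p(6) = ⊕ of these = min[5, 3, 8] = 3.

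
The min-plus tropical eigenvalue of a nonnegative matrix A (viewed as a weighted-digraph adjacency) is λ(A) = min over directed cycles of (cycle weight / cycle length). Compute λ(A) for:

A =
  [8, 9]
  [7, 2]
λ(A) = 2

Enumerate directed cycles and compute their means (weight / length). Sample:
  cycle 0 → 0: weight = 8, length = 1, mean = 8/1 ≈ 8.000
  cycle 1 → 1: weight = 2, length = 1, mean = 2/1 ≈ 2.000
  cycle 0 → 1 → 0: weight = 16, length = 2, mean = 16/2 ≈ 8.000
  cycle 1 → 0 → 1: weight = 16, length = 2, mean = 16/2 ≈ 8.000
Minimum mean = 2.000, attained e.g. along the cycle 1 → 1 with weight 2 and length 1. So λ(A) = 2/1 = 2.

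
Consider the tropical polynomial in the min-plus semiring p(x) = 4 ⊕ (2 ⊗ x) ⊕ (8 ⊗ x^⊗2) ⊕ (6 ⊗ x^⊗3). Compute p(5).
p(5) = 4

A tropical monomial a ⊗ x^⊗i evaluates to a + i · x. Evaluating each term at x = 5:
  Term 0 contributes 4 + 0 · 5 = 4
  Term 1 contributes 2 + 1 · 5 = 7
  Term 2 contributes 8 + 2 · 5 = 18
  Term 3 contributes 6 + 3 · 5 = 21
p(5) = ⊕ of these = min[4, 7, 18, 21] = 4.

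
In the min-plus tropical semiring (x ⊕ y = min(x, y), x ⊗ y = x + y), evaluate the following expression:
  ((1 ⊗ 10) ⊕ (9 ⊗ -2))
((1 ⊗ 10) ⊕ (9 ⊗ -2)) = 7

Expand innermost to outermost. Recall ⊕ takes the minimum of its arguments and ⊗ takes their sum. Working out the expression ((1 ⊗ 10) ⊕ (9 ⊗ -2)) gives 7.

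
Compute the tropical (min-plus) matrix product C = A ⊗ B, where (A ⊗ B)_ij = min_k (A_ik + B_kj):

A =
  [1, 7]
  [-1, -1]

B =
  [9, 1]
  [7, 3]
A ⊗ B =
  [10, 2]
  [6, 0]

Apply the min-plus product entry-by-entry:
  C[0][0] = min over k of (A[0][0] + B[0][0] = 1 + 9 = 10, A[0][1] + B[1][0] = 7 + 7 = 14) = 10 (attained at k = 0)
  C[0][1] = min over k of (A[0][0] + B[0][1] = 1 + 1 = 2, A[0][1] + B[1][1] = 7 + 3 = 10) = 2 (attained at k = 0)
  C[1][0] = min over k of (A[1][0] + B[0][0] = -1 + 9 = 8, A[1][1] + B[1][0] = -1 + 7 = 6) = 6 (attained at k = 1)
  C[1][1] = min over k of (A[1][0] + B[0][1] = -1 + 1 = 0, A[1][1] + B[1][1] = -1 + 3 = 2) = 0 (attained at k = 0)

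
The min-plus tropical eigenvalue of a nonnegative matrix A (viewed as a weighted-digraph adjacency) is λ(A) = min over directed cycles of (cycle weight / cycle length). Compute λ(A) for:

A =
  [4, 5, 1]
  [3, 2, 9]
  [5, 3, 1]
λ(A) = 1

Enumerate directed cycles and compute their means (weight / length). Sample:
  cycle 0 → 0: weight = 4, length = 1, mean = 4/1 ≈ 4.000
  cycle 1 → 1: weight = 2, length = 1, mean = 2/1 ≈ 2.000
  cycle 2 → 2: weight = 1, length = 1, mean = 1/1 ≈ 1.000
  cycle 0 → 1 → 0: weight = 8, length = 2, mean = 8/2 ≈ 4.000
  cycle 0 → 2 → 0: weight = 6, length = 2, mean = 6/2 ≈ 3.000
  cycle 1 → 0 → 1: weight = 8, length = 2, mean = 8/2 ≈ 4.000
Minimum mean = 1.000, attained e.g. along the cycle 2 → 2 with weight 1 and length 1. So λ(A) = 1/1 = 1.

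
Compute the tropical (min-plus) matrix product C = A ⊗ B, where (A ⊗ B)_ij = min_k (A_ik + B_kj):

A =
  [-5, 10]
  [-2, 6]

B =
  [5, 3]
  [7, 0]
A ⊗ B =
  [0, -2]
  [3, 1]

Apply the min-plus product entry-by-entry:
  C[0][0] = min over k of (A[0][0] + B[0][0] = -5 + 5 = 0, A[0][1] + B[1][0] = 10 + 7 = 17) = 0 (attained at k = 0)
  C[0][1] = min over k of (A[0][0] + B[0][1] = -5 + 3 = -2, A[0][1] + B[1][1] = 10 + 0 = 10) = -2 (attained at k = 0)
  C[1][0] = min over k of (A[1][0] + B[0][0] = -2 + 5 = 3, A[1][1] + B[1][0] = 6 + 7 = 13) = 3 (attained at k = 0)
  C[1][1] = min over k of (A[1][0] + B[0][1] = -2 + 3 = 1, A[1][1] + B[1][1] = 6 + 0 = 6) = 1 (attained at k = 0)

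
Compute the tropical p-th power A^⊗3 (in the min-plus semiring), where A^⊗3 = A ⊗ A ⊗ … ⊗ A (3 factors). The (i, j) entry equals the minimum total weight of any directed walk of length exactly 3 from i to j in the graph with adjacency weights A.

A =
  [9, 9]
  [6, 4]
A^⊗3 =
  [19, 17]
  [14, 12]

Each entry (A^⊗3)_ij equals the minimum over all length-3 walks i = v_0 → v_1 → … → v_3 = j of Σ_t A[v_t][v_{t+1}]. For example, for (i, j) = (0, 1) we minimise over 4 possible intermediate vertex sequences; the minimum is 17, attained along the walk 0 → 1 → 1 → 1.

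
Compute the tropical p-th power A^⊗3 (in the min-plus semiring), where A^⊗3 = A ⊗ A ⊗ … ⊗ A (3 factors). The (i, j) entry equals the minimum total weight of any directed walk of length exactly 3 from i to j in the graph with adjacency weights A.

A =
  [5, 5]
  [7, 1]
A^⊗3 =
  [13, 7]
  [9, 3]

Each entry (A^⊗3)_ij equals the minimum over all length-3 walks i = v_0 → v_1 → … → v_3 = j of Σ_t A[v_t][v_{t+1}]. For example, for (i, j) = (0, 1) we minimise over 4 possible intermediate vertex sequences; the minimum is 7, attained along the walk 0 → 1 → 1 → 1.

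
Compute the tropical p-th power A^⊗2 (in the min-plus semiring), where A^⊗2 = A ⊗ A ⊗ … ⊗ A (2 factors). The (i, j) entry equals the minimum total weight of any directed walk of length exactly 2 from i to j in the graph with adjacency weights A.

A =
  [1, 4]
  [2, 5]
A^⊗2 =
  [2, 5]
  [3, 6]

Each entry (A^⊗2)_ij equals the minimum over all length-2 walks i = v_0 → v_1 → … → v_2 = j of Σ_t A[v_t][v_{t+1}]. For example, for (i, j) = (0, 1) we minimise over 2 possible intermediate vertex sequences; the minimum is 5, attained along the walk 0 → 0 → 1.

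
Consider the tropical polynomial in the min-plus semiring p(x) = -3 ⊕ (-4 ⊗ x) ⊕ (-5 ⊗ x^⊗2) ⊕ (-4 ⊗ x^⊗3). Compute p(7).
p(7) = -3

A tropical monomial a ⊗ x^⊗i evaluates to a + i · x. Evaluating each term at x = 7:
  Term 0 contributes -3 + 0 · 7 = -3
  Term 1 contributes -4 + 1 · 7 = 3
  Term 2 contributes -5 + 2 · 7 = 9
  Term 3 contributes -4 + 3 · 7 = 17
p(7) = ⊕ of these = min[-3, 3, 9, 17] = -3.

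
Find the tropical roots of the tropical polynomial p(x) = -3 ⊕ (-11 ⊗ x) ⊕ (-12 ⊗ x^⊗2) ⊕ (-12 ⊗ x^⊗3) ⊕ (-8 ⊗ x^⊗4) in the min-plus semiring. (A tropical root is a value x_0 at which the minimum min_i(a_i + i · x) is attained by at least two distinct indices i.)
Roots: {-4, 0, 1, 8}

Each tropical root is a break point of the lower envelope of the lines y = a_i + i · x (there are 5 lines, with slopes 0, 1, ..., 4). Only the lines that attain the minimum somewhere contribute to roots; other lines are dominated. Here the surviving (envelope) indices are i = 4, i = 3, i = 2, i = 1, i = 0.
Intersections between consecutive envelope lines give the roots: for adjacent envelope indices i < j the intersection is x = (a_i − a_j) / (j − i). Reading off the sorted break points: {-4, 0, 1, 8}.
Verification: at each break x_0, at least two indices attain the minimum of min_i(a_i + i · x_0).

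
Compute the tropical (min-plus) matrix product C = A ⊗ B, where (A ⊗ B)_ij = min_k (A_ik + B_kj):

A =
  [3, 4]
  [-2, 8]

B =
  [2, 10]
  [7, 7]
A ⊗ B =
  [5, 11]
  [0, 8]

Apply the min-plus product entry-by-entry:
  C[0][0] = min over k of (A[0][0] + B[0][0] = 3 + 2 = 5, A[0][1] + B[1][0] = 4 + 7 = 11) = 5 (attained at k = 0)
  C[0][1] = min over k of (A[0][0] + B[0][1] = 3 + 10 = 13, A[0][1] + B[1][1] = 4 + 7 = 11) = 11 (attained at k = 1)
  C[1][0] = min over k of (A[1][0] + B[0][0] = -2 + 2 = 0, A[1][1] + B[1][0] = 8 + 7 = 15) = 0 (attained at k = 0)
  C[1][1] = min over k of (A[1][0] + B[0][1] = -2 + 10 = 8, A[1][1] + B[1][1] = 8 + 7 = 15) = 8 (attained at k = 0)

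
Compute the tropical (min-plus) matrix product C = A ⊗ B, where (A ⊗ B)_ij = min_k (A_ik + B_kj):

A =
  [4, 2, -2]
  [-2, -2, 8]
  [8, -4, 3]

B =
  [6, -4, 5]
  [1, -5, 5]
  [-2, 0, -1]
A ⊗ B =
  [-4, -3, -3]
  [-1, -7, 3]
  [-3, -9, 1]

Apply the min-plus product entry-by-entry:
  C[0][0] = min over k of (A[0][0] + B[0][0] = 4 + 6 = 10, A[0][1] + B[1][0] = 2 + 1 = 3, A[0][2] + B[2][0] = -2 + -2 = -4) = -4 (attained at k = 2)
  C[0][1] = min over k of (A[0][0] + B[0][1] = 4 + -4 = 0, A[0][1] + B[1][1] = 2 + -5 = -3, A[0][2] + B[2][1] = -2 + 0 = -2) = -3 (attained at k = 1)
  C[0][2] = min over k of (A[0][0] + B[0][2] = 4 + 5 = 9, A[0][1] + B[1][2] = 2 + 5 = 7, A[0][2] + B[2][2] = -2 + -1 = -3) = -3 (attained at k = 2)
  C[1][0] = min over k of (A[1][0] + B[0][0] = -2 + 6 = 4, A[1][1] + B[1][0] = -2 + 1 = -1, A[1][2] + B[2][0] = 8 + -2 = 6) = -1 (attained at k = 1)
  C[1][1] = min over k of (A[1][0] + B[0][1] = -2 + -4 = -6, A[1][1] + B[1][1] = -2 + -5 = -7, A[1][2] + B[2][1] = 8 + 0 = 8) = -7 (attained at k = 1)
  C[1][2] = min over k of (A[1][0] + B[0][2] = -2 + 5 = 3, A[1][1] + B[1][2] = -2 + 5 = 3, A[1][2] + B[2][2] = 8 + -1 = 7) = 3 (attained at k = 0)
  C[2][0] = min over k of (A[2][0] + B[0][0] = 8 + 6 = 14, A[2][1] + B[1][0] = -4 + 1 = -3, A[2][2] + B[2][0] = 3 + -2 = 1) = -3 (attained at k = 1)
  C[2][1] = min over k of (A[2][0] + B[0][1] = 8 + -4 = 4, A[2][1] + B[1][1] = -4 + -5 = -9, A[2][2] + B[2][1] = 3 + 0 = 3) = -9 (attained at k = 1)
  C[2][2] = min over k of (A[2][0] + B[0][2] = 8 + 5 = 13, A[2][1] + B[1][2] = -4 + 5 = 1, A[2][2] + B[2][2] = 3 + -1 = 2) = 1 (attained at k = 1)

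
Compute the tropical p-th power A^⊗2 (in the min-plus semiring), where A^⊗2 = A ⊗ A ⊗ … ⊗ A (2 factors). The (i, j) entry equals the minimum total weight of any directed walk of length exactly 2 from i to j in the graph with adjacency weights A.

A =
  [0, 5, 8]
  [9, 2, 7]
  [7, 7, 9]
A^⊗2 =
  [0, 5, 8]
  [9, 4, 9]
  [7, 9, 14]

Each entry (A^⊗2)_ij equals the minimum over all length-2 walks i = v_0 → v_1 → … → v_2 = j of Σ_t A[v_t][v_{t+1}]. For example, for (i, j) = (0, 2) we minimise over 3 possible intermediate vertex sequences; the minimum is 8, attained along the walk 0 → 0 → 2.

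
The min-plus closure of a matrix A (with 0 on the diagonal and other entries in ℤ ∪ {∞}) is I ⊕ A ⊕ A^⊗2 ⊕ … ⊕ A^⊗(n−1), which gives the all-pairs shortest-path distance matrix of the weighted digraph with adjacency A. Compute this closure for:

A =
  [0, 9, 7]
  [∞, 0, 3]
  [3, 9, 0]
Closure =
  [0, 9, 7]
  [6, 0, 3]
  [3, 9, 0]

This is the Floyd-Warshall all-pairs shortest-path computation. For each intermediate vertex k = 0, 1, …, 2, update dist[i][j] ← min(dist[i][j], dist[i][k] + dist[k][j]). The final matrix gives, for each (i, j), the minimum total weight of any directed path from i to j (possibly empty when i = j).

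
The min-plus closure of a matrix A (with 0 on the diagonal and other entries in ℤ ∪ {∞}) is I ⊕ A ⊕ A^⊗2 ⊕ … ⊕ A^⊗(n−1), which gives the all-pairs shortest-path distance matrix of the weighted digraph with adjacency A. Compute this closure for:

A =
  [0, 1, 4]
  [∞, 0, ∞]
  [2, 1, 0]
Closure =
  [0, 1, 4]
  [∞, 0, ∞]
  [2, 1, 0]

This is the Floyd-Warshall all-pairs shortest-path computation. For each intermediate vertex k = 0, 1, …, 2, update dist[i][j] ← min(dist[i][j], dist[i][k] + dist[k][j]). The final matrix gives, for each (i, j), the minimum total weight of any directed path from i to j (possibly empty when i = j).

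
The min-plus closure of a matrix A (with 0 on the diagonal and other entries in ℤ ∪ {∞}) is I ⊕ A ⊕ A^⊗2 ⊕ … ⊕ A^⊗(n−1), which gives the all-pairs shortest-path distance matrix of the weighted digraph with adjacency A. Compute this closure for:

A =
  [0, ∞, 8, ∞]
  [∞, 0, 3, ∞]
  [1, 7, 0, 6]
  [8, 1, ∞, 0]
Closure =
  [0, 15, 8, 14]
  [4, 0, 3, 9]
  [1, 7, 0, 6]
  [5, 1, 4, 0]

This is the Floyd-Warshall all-pairs shortest-path computation. For each intermediate vertex k = 0, 1, …, 3, update dist[i][j] ← min(dist[i][j], dist[i][k] + dist[k][j]). The final matrix gives, for each (i, j), the minimum total weight of any directed path from i to j (possibly empty when i = j).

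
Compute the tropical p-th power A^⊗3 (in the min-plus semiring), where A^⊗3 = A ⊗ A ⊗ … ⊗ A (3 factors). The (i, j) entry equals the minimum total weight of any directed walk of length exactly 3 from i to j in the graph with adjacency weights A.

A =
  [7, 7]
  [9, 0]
A^⊗3 =
  [16, 7]
  [9, 0]

Each entry (A^⊗3)_ij equals the minimum over all length-3 walks i = v_0 → v_1 → … → v_3 = j of Σ_t A[v_t][v_{t+1}]. For example, for (i, j) = (0, 1) we minimise over 4 possible intermediate vertex sequences; the minimum is 7, attained along the walk 0 → 1 → 1 → 1.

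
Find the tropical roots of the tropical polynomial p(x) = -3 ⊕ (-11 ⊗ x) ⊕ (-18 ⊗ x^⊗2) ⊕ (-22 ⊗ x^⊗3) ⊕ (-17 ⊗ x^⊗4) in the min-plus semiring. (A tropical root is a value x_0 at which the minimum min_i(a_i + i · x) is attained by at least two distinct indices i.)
Roots: {-5, 4, 7, 8}

Each tropical root is a break point of the lower envelope of the lines y = a_i + i · x (there are 5 lines, with slopes 0, 1, ..., 4). Only the lines that attain the minimum somewhere contribute to roots; other lines are dominated. Here the surviving (envelope) indices are i = 4, i = 3, i = 2, i = 1, i = 0.
Intersections between consecutive envelope lines give the roots: for adjacent envelope indices i < j the intersection is x = (a_i − a_j) / (j − i). Reading off the sorted break points: {-5, 4, 7, 8}.
Verification: at each break x_0, at least two indices attain the minimum of min_i(a_i + i · x_0).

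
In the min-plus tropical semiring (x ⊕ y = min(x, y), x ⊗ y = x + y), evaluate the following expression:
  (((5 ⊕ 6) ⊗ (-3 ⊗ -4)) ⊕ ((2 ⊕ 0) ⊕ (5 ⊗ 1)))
(((5 ⊕ 6) ⊗ (-3 ⊗ -4)) ⊕ ((2 ⊕ 0) ⊕ (5 ⊗ 1))) = -2

Expand innermost to outermost. Recall ⊕ takes the minimum of its arguments and ⊗ takes their sum. Working out the expression (((5 ⊕ 6) ⊗ (-3 ⊗ -4)) ⊕ ((2 ⊕ 0) ⊕ (5 ⊗ 1))) gives -2.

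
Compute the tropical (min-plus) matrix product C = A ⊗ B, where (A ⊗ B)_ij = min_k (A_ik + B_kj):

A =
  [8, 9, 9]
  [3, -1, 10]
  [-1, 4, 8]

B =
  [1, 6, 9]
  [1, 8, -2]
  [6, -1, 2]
A ⊗ B =
  [9, 8, 7]
  [0, 7, -3]
  [0, 5, 2]

Apply the min-plus product entry-by-entry:
  C[0][0] = min over k of (A[0][0] + B[0][0] = 8 + 1 = 9, A[0][1] + B[1][0] = 9 + 1 = 10, A[0][2] + B[2][0] = 9 + 6 = 15) = 9 (attained at k = 0)
  C[0][1] = min over k of (A[0][0] + B[0][1] = 8 + 6 = 14, A[0][1] + B[1][1] = 9 + 8 = 17, A[0][2] + B[2][1] = 9 + -1 = 8) = 8 (attained at k = 2)
  C[0][2] = min over k of (A[0][0] + B[0][2] = 8 + 9 = 17, A[0][1] + B[1][2] = 9 + -2 = 7, A[0][2] + B[2][2] = 9 + 2 = 11) = 7 (attained at k = 1)
  C[1][0] = min over k of (A[1][0] + B[0][0] = 3 + 1 = 4, A[1][1] + B[1][0] = -1 + 1 = 0, A[1][2] + B[2][0] = 10 + 6 = 16) = 0 (attained at k = 1)
  C[1][1] = min over k of (A[1][0] + B[0][1] = 3 + 6 = 9, A[1][1] + B[1][1] = -1 + 8 = 7, A[1][2] + B[2][1] = 10 + -1 = 9) = 7 (attained at k = 1)
  C[1][2] = min over k of (A[1][0] + B[0][2] = 3 + 9 = 12, A[1][1] + B[1][2] = -1 + -2 = -3, A[1][2] + B[2][2] = 10 + 2 = 12) = -3 (attained at k = 1)
  C[2][0] = min over k of (A[2][0] + B[0][0] = -1 + 1 = 0, A[2][1] + B[1][0] = 4 + 1 = 5, A[2][2] + B[2][0] = 8 + 6 = 14) = 0 (attained at k = 0)
  C[2][1] = min over k of (A[2][0] + B[0][1] = -1 + 6 = 5, A[2][1] + B[1][1] = 4 + 8 = 12, A[2][2] + B[2][1] = 8 + -1 = 7) = 5 (attained at k = 0)
  C[2][2] = min over k of (A[2][0] + B[0][2] = -1 + 9 = 8, A[2][1] + B[1][2] = 4 + -2 = 2, A[2][2] + B[2][2] = 8 + 2 = 10) = 2 (attained at k = 1)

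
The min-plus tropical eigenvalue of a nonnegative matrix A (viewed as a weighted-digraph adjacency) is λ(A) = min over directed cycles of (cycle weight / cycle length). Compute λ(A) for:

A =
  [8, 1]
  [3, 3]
λ(A) = 2

Enumerate directed cycles and compute their means (weight / length). Sample:
  cycle 0 → 0: weight = 8, length = 1, mean = 8/1 ≈ 8.000
  cycle 1 → 1: weight = 3, length = 1, mean = 3/1 ≈ 3.000
  cycle 0 → 1 → 0: weight = 4, length = 2, mean = 4/2 ≈ 2.000
  cycle 1 → 0 → 1: weight = 4, length = 2, mean = 4/2 ≈ 2.000
Minimum mean = 2.000, attained e.g. along the cycle 0 → 1 → 0 with weight 4 and length 2. So λ(A) = 4/2 = 2.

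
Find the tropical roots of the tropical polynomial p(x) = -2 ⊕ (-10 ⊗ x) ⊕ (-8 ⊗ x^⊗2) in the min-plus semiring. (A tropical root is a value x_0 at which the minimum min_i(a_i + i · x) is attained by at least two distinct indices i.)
Roots: {-2, 8}

Each tropical root is a break point of the lower envelope of the lines y = a_i + i · x (there are 3 lines, with slopes 0, 1, ..., 2). Only the lines that attain the minimum somewhere contribute to roots; other lines are dominated. Here the surviving (envelope) indices are i = 2, i = 1, i = 0.
Intersections between consecutive envelope lines give the roots: for adjacent envelope indices i < j the intersection is x = (a_i − a_j) / (j − i). Reading off the sorted break points: {-2, 8}.
Verification: at each break x_0, at least two indices attain the minimum of min_i(a_i + i · x_0).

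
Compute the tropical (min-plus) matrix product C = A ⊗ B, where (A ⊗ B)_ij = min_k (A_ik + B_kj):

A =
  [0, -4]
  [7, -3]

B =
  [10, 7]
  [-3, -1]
A ⊗ B =
  [-7, -5]
  [-6, -4]

Apply the min-plus product entry-by-entry:
  C[0][0] = min over k of (A[0][0] + B[0][0] = 0 + 10 = 10, A[0][1] + B[1][0] = -4 + -3 = -7) = -7 (attained at k = 1)
  C[0][1] = min over k of (A[0][0] + B[0][1] = 0 + 7 = 7, A[0][1] + B[1][1] = -4 + -1 = -5) = -5 (attained at k = 1)
  C[1][0] = min over k of (A[1][0] + B[0][0] = 7 + 10 = 17, A[1][1] + B[1][0] = -3 + -3 = -6) = -6 (attained at k = 1)
  C[1][1] = min over k of (A[1][0] + B[0][1] = 7 + 7 = 14, A[1][1] + B[1][1] = -3 + -1 = -4) = -4 (attained at k = 1)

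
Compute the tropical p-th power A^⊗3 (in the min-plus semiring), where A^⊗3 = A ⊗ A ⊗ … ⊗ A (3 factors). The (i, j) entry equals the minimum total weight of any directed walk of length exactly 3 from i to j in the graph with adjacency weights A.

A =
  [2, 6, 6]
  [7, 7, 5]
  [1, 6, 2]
A^⊗3 =
  [6, 10, 10]
  [8, 12, 9]
  [5, 9, 6]

Each entry (A^⊗3)_ij equals the minimum over all length-3 walks i = v_0 → v_1 → … → v_3 = j of Σ_t A[v_t][v_{t+1}]. For example, for (i, j) = (0, 2) we minimise over 9 possible intermediate vertex sequences; the minimum is 10, attained along the walk 0 → 0 → 0 → 2.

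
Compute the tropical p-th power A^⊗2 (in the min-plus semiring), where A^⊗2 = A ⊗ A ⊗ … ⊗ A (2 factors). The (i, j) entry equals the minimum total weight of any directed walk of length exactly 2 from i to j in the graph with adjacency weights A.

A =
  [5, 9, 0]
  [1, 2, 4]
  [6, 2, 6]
A^⊗2 =
  [6, 2, 5]
  [3, 4, 1]
  [3, 4, 6]

Each entry (A^⊗2)_ij equals the minimum over all length-2 walks i = v_0 → v_1 → … → v_2 = j of Σ_t A[v_t][v_{t+1}]. For example, for (i, j) = (0, 2) we minimise over 3 possible intermediate vertex sequences; the minimum is 5, attained along the walk 0 → 0 → 2.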